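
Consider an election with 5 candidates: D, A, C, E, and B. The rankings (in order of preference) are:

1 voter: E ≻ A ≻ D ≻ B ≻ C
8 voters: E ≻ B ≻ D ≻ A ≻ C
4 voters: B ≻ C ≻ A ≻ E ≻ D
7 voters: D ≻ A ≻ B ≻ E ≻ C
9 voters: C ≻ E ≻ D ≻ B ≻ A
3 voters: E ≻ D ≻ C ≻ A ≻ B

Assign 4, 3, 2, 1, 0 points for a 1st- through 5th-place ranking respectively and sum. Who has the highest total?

D: 1·2 + 8·2 + 4·0 + 7·4 + 9·2 + 3·3 = 73
A: 1·3 + 8·1 + 4·2 + 7·3 + 9·0 + 3·1 = 43
C: 1·0 + 8·0 + 4·3 + 7·0 + 9·4 + 3·2 = 54
E: 1·4 + 8·4 + 4·1 + 7·1 + 9·3 + 3·4 = 86
B: 1·1 + 8·3 + 4·4 + 7·2 + 9·1 + 3·0 = 64
E has the highest Borda score (86).

E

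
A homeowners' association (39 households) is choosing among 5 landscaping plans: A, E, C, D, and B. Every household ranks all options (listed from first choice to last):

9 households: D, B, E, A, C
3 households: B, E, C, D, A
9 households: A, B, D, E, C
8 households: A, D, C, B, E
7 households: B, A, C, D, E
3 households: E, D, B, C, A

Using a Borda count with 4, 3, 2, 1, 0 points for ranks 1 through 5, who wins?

A: 9·1 + 3·0 + 9·4 + 8·4 + 7·3 + 3·0 = 98
E: 9·2 + 3·3 + 9·1 + 8·0 + 7·0 + 3·4 = 48
C: 9·0 + 3·2 + 9·0 + 8·2 + 7·2 + 3·1 = 39
D: 9·4 + 3·1 + 9·2 + 8·3 + 7·1 + 3·3 = 97
B: 9·3 + 3·4 + 9·3 + 8·1 + 7·4 + 3·2 = 108
B has the highest Borda score (108).

B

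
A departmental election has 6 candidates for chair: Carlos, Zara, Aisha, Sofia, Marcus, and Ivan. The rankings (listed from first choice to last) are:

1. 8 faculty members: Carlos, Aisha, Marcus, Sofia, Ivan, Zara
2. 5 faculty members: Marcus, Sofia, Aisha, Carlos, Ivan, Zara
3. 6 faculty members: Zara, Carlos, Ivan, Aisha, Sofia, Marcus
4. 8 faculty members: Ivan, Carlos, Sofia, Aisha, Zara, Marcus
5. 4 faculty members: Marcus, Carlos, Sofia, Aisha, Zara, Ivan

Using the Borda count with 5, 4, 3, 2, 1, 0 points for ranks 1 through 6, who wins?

Carlos

Carlos: 8·5 + 5·2 + 6·4 + 8·4 + 4·4 = 122
Zara: 8·0 + 5·0 + 6·5 + 8·1 + 4·1 = 42
Aisha: 8·4 + 5·3 + 6·2 + 8·2 + 4·2 = 83
Sofia: 8·2 + 5·4 + 6·1 + 8·3 + 4·3 = 78
Marcus: 8·3 + 5·5 + 6·0 + 8·0 + 4·5 = 69
Ivan: 8·1 + 5·1 + 6·3 + 8·5 + 4·0 = 71
Carlos has the highest Borda score (122).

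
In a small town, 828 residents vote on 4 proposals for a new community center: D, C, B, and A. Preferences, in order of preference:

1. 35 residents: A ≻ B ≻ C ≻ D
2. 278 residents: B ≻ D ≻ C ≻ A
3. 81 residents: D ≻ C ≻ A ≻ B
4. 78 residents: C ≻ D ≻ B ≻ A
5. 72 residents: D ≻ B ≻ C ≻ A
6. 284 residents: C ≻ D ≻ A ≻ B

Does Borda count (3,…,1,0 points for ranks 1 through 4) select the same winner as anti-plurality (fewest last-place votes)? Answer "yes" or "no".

Borda — scores: D 1739, C 1633, B 1126, A 470. Winner: D.
Anti-plurality — last-place votes: D 35, C 0, B 365, A 428. Winner: C.
The two methods disagree.

no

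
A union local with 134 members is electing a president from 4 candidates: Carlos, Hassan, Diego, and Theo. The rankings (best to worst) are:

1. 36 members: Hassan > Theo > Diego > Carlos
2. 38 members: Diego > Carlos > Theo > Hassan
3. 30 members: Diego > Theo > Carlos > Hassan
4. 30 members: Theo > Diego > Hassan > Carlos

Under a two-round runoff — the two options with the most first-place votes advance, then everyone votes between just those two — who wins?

Diego

Round 1 first-place votes: Carlos 0, Hassan 36, Diego 68, Theo 30.
Diego and Hassan advance.
Runoff: Diego is preferred to Hassan by 98 voters; Hassan by 36.
Diego wins the runoff.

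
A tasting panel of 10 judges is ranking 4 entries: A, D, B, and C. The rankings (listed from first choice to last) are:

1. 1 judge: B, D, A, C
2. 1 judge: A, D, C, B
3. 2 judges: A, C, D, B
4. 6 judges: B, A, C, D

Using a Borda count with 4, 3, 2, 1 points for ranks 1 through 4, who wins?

A: 1·2 + 1·4 + 2·4 + 6·3 = 32
D: 1·3 + 1·3 + 2·2 + 6·1 = 16
B: 1·4 + 1·1 + 2·1 + 6·4 = 31
C: 1·1 + 1·2 + 2·3 + 6·2 = 21
A has the highest Borda score (32).

A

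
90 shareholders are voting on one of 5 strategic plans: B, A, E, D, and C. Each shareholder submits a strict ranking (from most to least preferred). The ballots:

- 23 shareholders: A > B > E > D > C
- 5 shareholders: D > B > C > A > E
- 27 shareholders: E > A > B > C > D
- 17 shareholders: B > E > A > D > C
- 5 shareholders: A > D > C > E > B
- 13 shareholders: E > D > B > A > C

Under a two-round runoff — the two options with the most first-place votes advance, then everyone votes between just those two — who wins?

Round 1 first-place votes: B 17, A 28, E 40, D 5, C 0.
E and A advance.
Runoff: E is preferred to A by 57 voters; A by 33.
E wins the runoff.

E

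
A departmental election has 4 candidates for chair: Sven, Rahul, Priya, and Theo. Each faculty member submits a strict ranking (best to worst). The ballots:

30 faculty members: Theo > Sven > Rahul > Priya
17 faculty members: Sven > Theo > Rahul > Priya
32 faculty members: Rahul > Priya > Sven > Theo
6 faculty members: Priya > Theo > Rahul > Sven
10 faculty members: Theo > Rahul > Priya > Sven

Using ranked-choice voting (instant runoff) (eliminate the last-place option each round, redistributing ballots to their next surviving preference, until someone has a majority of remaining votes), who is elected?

Round 1: Sven 17, Rahul 32, Priya 6, Theo 40. Eliminate Priya.
Round 2: Sven 17, Rahul 32, Theo 46. Eliminate Sven.
Round 3: Rahul 32, Theo 63. Theo has a majority.

Theo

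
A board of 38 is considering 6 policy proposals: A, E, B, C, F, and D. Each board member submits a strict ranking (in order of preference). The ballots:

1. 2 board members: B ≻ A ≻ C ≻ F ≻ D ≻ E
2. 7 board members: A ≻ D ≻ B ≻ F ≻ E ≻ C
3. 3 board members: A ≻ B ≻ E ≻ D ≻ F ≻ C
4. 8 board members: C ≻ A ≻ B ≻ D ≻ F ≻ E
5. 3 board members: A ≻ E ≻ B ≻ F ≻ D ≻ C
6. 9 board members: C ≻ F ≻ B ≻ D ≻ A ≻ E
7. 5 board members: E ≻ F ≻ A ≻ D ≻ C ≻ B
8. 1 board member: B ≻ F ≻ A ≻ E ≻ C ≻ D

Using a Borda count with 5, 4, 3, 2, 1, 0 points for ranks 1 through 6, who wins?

A

A: 2·4 + 7·5 + 3·5 + 8·4 + 3·5 + 9·1 + 5·3 + 1·3 = 132
E: 2·0 + 7·1 + 3·3 + 8·0 + 3·4 + 9·0 + 5·5 + 1·2 = 55
B: 2·5 + 7·3 + 3·4 + 8·3 + 3·3 + 9·3 + 5·0 + 1·5 = 108
C: 2·3 + 7·0 + 3·0 + 8·5 + 3·0 + 9·5 + 5·1 + 1·1 = 97
F: 2·2 + 7·2 + 3·1 + 8·1 + 3·2 + 9·4 + 5·4 + 1·4 = 95
D: 2·1 + 7·4 + 3·2 + 8·2 + 3·1 + 9·2 + 5·2 + 1·0 = 83
A has the highest Borda score (132).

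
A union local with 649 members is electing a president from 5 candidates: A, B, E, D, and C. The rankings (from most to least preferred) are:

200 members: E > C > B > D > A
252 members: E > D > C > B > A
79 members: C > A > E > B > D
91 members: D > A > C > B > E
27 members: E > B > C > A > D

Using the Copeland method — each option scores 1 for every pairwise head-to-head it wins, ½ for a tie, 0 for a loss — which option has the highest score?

A: loses to B, E, D, and C → score 0.
B: beats A; loses to E, D, and C → score 1.
E: beats A, B, D, and C → score 4.
D: beats A, B, and C; loses to E → score 3.
C: beats A and B; loses to E and D → score 2.
E has the best pairwise record.

E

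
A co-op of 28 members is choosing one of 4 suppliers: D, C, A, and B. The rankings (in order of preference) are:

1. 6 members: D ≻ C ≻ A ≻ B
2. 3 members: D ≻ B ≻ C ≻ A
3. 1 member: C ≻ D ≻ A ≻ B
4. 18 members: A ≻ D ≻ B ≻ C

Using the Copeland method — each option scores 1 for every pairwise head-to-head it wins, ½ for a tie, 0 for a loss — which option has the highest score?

A

D: beats C and B; loses to A → score 2.
C: loses to D, A, and B → score 0.
A: beats D, C, and B → score 3.
B: beats C; loses to D and A → score 1.
A has the best pairwise record.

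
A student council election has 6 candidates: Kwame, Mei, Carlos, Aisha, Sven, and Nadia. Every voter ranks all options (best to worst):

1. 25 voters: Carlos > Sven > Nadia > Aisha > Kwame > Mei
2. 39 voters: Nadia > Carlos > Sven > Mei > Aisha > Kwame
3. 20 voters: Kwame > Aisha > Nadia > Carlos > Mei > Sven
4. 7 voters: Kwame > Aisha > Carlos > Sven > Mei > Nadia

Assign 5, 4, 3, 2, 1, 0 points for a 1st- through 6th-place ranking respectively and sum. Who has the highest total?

Kwame: 25·1 + 39·0 + 20·5 + 7·5 = 160
Mei: 25·0 + 39·2 + 20·1 + 7·1 = 105
Carlos: 25·5 + 39·4 + 20·2 + 7·3 = 342
Aisha: 25·2 + 39·1 + 20·4 + 7·4 = 197
Sven: 25·4 + 39·3 + 20·0 + 7·2 = 231
Nadia: 25·3 + 39·5 + 20·3 + 7·0 = 330
Carlos has the highest Borda score (342).

Carlos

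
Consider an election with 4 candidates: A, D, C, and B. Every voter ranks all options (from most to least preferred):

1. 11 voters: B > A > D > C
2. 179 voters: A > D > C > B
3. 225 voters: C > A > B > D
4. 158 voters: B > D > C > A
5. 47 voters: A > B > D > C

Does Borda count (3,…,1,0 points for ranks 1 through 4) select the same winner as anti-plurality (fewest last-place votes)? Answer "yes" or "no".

no

Borda — scores: A 1150, D 732, C 1012, B 826. Winner: A.
Anti-plurality — last-place votes: A 158, D 225, C 58, B 179. Winner: C.
The two methods disagree.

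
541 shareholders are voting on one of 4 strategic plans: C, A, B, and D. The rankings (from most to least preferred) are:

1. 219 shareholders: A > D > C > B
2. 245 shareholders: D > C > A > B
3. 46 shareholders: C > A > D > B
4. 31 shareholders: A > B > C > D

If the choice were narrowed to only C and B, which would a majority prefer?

C

Voters preferring C to B: 510; preferring B to C: 31.
C wins the head-to-head.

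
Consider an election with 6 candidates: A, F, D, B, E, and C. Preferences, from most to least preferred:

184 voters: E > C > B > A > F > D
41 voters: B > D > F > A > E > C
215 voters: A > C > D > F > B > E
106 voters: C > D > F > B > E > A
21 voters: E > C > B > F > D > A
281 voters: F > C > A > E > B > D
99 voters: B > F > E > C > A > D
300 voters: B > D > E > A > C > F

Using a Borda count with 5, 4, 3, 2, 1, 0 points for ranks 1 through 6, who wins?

A: 184·2 + 41·2 + 215·5 + 106·0 + 21·0 + 281·3 + 99·1 + 300·2 = 3067
F: 184·1 + 41·3 + 215·2 + 106·3 + 21·2 + 281·5 + 99·4 + 300·0 = 2898
D: 184·0 + 41·4 + 215·3 + 106·4 + 21·1 + 281·0 + 99·0 + 300·4 = 2454
B: 184·3 + 41·5 + 215·1 + 106·2 + 21·3 + 281·1 + 99·5 + 300·5 = 3523
E: 184·5 + 41·1 + 215·0 + 106·1 + 21·5 + 281·2 + 99·3 + 300·3 = 2931
C: 184·4 + 41·0 + 215·4 + 106·5 + 21·4 + 281·4 + 99·2 + 300·1 = 3832
C has the highest Borda score (3832).

C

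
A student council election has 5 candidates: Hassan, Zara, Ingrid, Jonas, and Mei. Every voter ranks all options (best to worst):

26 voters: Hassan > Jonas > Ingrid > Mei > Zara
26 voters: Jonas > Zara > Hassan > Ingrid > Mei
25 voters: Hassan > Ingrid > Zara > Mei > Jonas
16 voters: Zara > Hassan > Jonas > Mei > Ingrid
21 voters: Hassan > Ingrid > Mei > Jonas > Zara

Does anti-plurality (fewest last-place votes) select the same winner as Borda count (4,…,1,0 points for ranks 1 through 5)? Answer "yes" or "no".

yes

Anti-plurality — last-place votes: Hassan 0, Zara 47, Ingrid 16, Jonas 25, Mei 26. Winner: Hassan.
Borda — scores: Hassan 388, Zara 192, Ingrid 216, Jonas 235, Mei 109. Winner: Hassan.
The two methods agree.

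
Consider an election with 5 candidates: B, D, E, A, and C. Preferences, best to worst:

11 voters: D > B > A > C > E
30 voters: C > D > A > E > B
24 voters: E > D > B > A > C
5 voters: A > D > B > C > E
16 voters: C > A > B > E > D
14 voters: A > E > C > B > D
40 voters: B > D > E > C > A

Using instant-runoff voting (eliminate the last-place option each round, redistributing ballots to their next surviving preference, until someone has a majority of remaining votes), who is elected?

Round 1: B 40, D 11, E 24, A 19, C 46. Eliminate D.
Round 2: B 51, E 24, A 19, C 46. Eliminate A.
Round 3: B 56, E 38, C 46. Eliminate E.
Round 4: B 80, C 60. B has a majority.

B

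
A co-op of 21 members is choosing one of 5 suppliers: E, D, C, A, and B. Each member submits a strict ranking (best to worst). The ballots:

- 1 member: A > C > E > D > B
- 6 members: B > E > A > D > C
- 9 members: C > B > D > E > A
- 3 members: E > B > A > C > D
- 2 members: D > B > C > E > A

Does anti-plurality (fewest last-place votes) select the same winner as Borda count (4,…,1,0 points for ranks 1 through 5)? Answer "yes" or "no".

no

Anti-plurality — last-place votes: E 0, D 3, C 6, A 11, B 1. Winner: E.
Borda — scores: E 43, D 33, C 46, A 22, B 66. Winner: B.
The two methods disagree.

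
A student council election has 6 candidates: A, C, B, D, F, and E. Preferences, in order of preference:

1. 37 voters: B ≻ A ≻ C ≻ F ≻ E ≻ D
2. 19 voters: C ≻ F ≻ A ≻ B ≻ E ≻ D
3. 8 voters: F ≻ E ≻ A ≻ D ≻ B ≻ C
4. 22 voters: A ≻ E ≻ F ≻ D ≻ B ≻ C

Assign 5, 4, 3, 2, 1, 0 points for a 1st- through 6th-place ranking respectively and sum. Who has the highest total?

A: 37·4 + 19·3 + 8·3 + 22·5 = 339
C: 37·3 + 19·5 + 8·0 + 22·0 = 206
B: 37·5 + 19·2 + 8·1 + 22·1 = 253
D: 37·0 + 19·0 + 8·2 + 22·2 = 60
F: 37·2 + 19·4 + 8·5 + 22·3 = 256
E: 37·1 + 19·1 + 8·4 + 22·4 = 176
A has the highest Borda score (339).

A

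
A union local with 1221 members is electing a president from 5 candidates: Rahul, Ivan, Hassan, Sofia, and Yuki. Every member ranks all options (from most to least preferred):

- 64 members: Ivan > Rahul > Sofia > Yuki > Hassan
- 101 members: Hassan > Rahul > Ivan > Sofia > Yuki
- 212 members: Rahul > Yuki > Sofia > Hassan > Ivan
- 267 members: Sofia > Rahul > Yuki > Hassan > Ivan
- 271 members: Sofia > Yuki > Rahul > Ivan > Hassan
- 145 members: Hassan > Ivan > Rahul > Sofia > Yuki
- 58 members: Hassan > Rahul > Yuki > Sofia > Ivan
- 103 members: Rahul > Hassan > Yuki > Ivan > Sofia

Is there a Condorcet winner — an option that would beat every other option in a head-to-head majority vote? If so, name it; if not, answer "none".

Rahul

Rahul vs Ivan: 1012–209 for Rahul.
Rahul vs Hassan: 917–304 for Rahul.
Rahul vs Sofia: 683–538 for Rahul.
Rahul vs Yuki: 950–271 for Rahul.
Rahul beats every other option head-to-head.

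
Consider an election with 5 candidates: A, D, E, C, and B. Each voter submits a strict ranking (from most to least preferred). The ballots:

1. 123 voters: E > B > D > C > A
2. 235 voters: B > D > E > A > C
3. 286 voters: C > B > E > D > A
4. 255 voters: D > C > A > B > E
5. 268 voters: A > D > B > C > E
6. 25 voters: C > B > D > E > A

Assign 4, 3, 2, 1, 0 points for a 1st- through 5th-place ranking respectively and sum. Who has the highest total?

D

A: 123·0 + 235·1 + 286·0 + 255·2 + 268·4 + 25·0 = 1817
D: 123·2 + 235·3 + 286·1 + 255·4 + 268·3 + 25·2 = 3111
E: 123·4 + 235·2 + 286·2 + 255·0 + 268·0 + 25·1 = 1559
C: 123·1 + 235·0 + 286·4 + 255·3 + 268·1 + 25·4 = 2400
B: 123·3 + 235·4 + 286·3 + 255·1 + 268·2 + 25·3 = 3033
D has the highest Borda score (3111).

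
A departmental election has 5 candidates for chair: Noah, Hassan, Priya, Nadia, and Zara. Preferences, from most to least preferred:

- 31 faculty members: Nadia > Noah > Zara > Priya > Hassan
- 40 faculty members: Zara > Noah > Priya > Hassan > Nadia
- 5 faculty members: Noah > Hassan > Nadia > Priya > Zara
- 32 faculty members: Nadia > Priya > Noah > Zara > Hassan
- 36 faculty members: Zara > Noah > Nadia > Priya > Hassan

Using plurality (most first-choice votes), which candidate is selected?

First-place votes: Noah 5, Hassan 0, Priya 0, Nadia 63, Zara 76.
Zara has the most first-place votes.

Zara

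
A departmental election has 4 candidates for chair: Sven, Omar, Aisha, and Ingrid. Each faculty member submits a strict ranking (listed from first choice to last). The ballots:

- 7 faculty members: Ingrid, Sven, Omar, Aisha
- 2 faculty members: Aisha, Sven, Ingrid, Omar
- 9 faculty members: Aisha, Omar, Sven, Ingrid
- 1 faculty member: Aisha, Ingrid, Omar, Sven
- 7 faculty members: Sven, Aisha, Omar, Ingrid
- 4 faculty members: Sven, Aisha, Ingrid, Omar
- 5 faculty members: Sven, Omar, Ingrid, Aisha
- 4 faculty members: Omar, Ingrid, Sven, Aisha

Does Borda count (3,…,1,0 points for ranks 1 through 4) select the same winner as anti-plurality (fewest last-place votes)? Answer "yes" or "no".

yes

Borda — scores: Sven 79, Omar 55, Aisha 58, Ingrid 42. Winner: Sven.
Anti-plurality — last-place votes: Sven 1, Omar 6, Aisha 16, Ingrid 16. Winner: Sven.
The two methods agree.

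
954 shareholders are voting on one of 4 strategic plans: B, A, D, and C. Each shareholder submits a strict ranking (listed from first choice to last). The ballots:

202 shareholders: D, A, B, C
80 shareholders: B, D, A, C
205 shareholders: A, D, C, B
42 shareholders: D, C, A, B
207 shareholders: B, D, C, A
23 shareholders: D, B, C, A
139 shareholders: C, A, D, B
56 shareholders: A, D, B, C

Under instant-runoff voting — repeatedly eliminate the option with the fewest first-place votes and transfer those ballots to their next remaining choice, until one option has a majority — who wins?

Round 1: B 287, A 261, D 267, C 139. Eliminate C.
Round 2: B 287, A 400, D 267. Eliminate D.
Round 3: B 310, A 644. A has a majority.

A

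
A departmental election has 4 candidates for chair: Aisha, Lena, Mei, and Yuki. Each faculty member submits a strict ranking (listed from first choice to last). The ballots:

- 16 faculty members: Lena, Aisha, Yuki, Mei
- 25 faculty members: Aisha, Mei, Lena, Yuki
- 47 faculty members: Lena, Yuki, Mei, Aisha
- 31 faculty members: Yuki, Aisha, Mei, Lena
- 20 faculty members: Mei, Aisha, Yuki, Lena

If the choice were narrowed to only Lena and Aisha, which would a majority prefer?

Voters preferring Lena to Aisha: 63; preferring Aisha to Lena: 76.
Aisha wins the head-to-head.

Aisha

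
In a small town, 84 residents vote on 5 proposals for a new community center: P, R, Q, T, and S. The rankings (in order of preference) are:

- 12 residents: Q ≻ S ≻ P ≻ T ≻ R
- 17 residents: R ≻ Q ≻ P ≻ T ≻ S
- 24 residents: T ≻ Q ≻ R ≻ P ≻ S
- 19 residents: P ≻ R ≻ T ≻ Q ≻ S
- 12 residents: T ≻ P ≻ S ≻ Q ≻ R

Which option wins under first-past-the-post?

T

First-place votes: P 19, R 17, Q 12, T 36, S 0.
T has the most first-place votes.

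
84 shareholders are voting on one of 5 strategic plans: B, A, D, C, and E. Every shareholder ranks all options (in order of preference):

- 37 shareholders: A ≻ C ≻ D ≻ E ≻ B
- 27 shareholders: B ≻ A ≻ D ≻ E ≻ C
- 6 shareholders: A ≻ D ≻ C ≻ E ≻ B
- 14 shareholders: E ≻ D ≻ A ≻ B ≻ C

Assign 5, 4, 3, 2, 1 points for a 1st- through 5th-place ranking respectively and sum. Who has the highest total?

B: 37·1 + 27·5 + 6·1 + 14·2 = 206
A: 37·5 + 27·4 + 6·5 + 14·3 = 365
D: 37·3 + 27·3 + 6·4 + 14·4 = 272
C: 37·4 + 27·1 + 6·3 + 14·1 = 207
E: 37·2 + 27·2 + 6·2 + 14·5 = 210
A has the highest Borda score (365).

A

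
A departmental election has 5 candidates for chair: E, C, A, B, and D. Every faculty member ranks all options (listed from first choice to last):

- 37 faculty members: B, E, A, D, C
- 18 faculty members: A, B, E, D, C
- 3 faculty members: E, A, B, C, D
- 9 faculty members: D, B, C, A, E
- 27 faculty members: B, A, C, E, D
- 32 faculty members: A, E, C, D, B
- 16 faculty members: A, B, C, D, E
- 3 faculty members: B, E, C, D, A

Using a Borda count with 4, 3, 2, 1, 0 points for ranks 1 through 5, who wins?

A

E: 37·3 + 18·2 + 3·4 + 9·0 + 27·1 + 32·3 + 16·0 + 3·3 = 291
C: 37·0 + 18·0 + 3·1 + 9·2 + 27·2 + 32·2 + 16·2 + 3·2 = 177
A: 37·2 + 18·4 + 3·3 + 9·1 + 27·3 + 32·4 + 16·4 + 3·0 = 437
B: 37·4 + 18·3 + 3·2 + 9·3 + 27·4 + 32·0 + 16·3 + 3·4 = 403
D: 37·1 + 18·1 + 3·0 + 9·4 + 27·0 + 32·1 + 16·1 + 3·1 = 142
A has the highest Borda score (437).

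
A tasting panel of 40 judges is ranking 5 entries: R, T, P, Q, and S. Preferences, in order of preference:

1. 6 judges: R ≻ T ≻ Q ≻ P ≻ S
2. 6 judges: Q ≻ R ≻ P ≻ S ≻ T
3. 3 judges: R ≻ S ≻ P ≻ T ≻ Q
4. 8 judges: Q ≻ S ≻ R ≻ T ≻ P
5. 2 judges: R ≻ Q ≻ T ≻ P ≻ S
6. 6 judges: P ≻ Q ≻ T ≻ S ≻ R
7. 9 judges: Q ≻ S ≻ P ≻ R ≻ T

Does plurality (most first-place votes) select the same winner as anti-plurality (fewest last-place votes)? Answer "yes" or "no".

Plurality — first-place votes: R 11, T 0, P 6, Q 23, S 0. Winner: Q.
Anti-plurality — last-place votes: R 6, T 15, P 8, Q 3, S 8. Winner: Q.
The two methods agree.

yes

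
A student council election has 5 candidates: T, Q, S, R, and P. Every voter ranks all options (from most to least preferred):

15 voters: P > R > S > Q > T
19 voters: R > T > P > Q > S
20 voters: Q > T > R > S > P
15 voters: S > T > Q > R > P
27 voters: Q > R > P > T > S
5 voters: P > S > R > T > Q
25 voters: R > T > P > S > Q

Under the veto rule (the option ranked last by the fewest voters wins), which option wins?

Last-place votes: T 15, Q 30, S 46, R 0, P 35.
R is ranked last by the fewest voters, so R wins.

R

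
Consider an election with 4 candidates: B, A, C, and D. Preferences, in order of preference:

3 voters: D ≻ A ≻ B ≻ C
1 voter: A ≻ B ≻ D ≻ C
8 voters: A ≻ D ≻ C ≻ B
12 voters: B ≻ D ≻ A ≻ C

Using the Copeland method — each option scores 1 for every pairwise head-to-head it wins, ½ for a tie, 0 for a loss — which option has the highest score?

B

B: beats C and D; ties A → score 2.5.
A: beats C; ties B; loses to D → score 1.5.
C: loses to B, A, and D → score 0.
D: beats A and C; loses to B → score 2.
B has the best pairwise record.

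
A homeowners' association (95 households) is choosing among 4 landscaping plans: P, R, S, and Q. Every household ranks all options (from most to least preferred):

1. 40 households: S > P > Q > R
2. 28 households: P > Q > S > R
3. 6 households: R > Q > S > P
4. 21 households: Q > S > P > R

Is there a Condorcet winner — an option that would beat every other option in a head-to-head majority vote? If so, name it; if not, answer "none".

Checking pairwise contests:
S beats P 67–28.
P beats R 89–6.
Q beats S 55–40.
P beats Q 68–27.
Every option loses at least one head-to-head, so there is no Condorcet winner.

none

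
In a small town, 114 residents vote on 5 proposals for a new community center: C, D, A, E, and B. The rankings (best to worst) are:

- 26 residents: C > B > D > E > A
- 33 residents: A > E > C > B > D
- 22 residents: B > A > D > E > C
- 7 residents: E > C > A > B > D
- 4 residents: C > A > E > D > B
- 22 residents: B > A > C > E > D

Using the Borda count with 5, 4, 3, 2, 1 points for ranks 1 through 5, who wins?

C: 26·5 + 33·3 + 22·1 + 7·4 + 4·5 + 22·3 = 365
D: 26·3 + 33·1 + 22·3 + 7·1 + 4·2 + 22·1 = 214
A: 26·1 + 33·5 + 22·4 + 7·3 + 4·4 + 22·4 = 404
E: 26·2 + 33·4 + 22·2 + 7·5 + 4·3 + 22·2 = 319
B: 26·4 + 33·2 + 22·5 + 7·2 + 4·1 + 22·5 = 408
B has the highest Borda score (408).

B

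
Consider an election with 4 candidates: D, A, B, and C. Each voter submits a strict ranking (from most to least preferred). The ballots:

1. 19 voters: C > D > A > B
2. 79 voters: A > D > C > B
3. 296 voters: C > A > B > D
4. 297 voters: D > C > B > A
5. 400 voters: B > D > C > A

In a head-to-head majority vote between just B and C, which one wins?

C

Voters preferring B to C: 400; preferring C to B: 691.
C wins the head-to-head.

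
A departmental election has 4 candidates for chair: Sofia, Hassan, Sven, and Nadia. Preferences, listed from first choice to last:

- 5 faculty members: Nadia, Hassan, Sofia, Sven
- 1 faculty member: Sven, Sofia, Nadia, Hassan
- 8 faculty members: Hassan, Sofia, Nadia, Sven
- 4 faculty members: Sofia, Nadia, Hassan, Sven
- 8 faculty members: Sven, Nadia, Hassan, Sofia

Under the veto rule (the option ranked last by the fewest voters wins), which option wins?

Nadia

Last-place votes: Sofia 8, Hassan 1, Sven 17, Nadia 0.
Nadia is ranked last by the fewest voters, so Nadia wins.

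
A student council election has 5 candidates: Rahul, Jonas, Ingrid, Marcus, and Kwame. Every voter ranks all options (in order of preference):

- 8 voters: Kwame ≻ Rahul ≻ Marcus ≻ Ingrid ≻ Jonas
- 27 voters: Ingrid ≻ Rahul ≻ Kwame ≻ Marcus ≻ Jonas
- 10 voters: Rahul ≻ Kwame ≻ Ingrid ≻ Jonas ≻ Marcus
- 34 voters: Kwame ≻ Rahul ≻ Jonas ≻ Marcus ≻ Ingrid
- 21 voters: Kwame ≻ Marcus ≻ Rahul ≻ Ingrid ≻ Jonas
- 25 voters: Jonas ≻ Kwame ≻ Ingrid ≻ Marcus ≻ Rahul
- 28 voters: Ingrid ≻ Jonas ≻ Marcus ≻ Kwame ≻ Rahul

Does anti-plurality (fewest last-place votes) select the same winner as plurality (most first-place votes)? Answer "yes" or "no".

yes

Anti-plurality — last-place votes: Rahul 53, Jonas 56, Ingrid 34, Marcus 10, Kwame 0. Winner: Kwame.
Plurality — first-place votes: Rahul 10, Jonas 25, Ingrid 55, Marcus 0, Kwame 63. Winner: Kwame.
The two methods agree.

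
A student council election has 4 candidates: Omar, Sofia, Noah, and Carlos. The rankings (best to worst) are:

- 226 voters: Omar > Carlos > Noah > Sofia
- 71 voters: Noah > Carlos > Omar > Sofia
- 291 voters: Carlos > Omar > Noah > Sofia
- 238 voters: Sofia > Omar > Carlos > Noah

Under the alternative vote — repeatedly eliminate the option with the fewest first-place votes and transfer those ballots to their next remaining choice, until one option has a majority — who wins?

Carlos

Round 1: Omar 226, Sofia 238, Noah 71, Carlos 291. Eliminate Noah.
Round 2: Omar 226, Sofia 238, Carlos 362. Eliminate Omar.
Round 3: Sofia 238, Carlos 588. Carlos has a majority.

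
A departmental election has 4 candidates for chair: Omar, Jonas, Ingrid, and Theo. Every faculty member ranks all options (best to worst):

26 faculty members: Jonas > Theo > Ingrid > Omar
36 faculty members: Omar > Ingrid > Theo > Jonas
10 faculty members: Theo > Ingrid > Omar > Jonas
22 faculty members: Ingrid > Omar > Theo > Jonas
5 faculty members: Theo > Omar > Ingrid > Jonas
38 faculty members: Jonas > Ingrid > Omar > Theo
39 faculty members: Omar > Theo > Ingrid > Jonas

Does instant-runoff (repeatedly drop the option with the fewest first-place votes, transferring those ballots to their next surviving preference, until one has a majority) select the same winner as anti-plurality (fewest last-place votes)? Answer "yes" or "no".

Instant-runoff — R1 Omar 75, Jonas 64, Ingrid 22, Theo 15 (Theo out); R2 Omar 80, Jonas 64, Ingrid 32 (Ingrid out); R3 Omar 112, Jonas 64 (Omar winner). Winner: Omar.
Anti-plurality — last-place votes: Omar 26, Jonas 112, Ingrid 0, Theo 38. Winner: Ingrid.
The two methods disagree.

no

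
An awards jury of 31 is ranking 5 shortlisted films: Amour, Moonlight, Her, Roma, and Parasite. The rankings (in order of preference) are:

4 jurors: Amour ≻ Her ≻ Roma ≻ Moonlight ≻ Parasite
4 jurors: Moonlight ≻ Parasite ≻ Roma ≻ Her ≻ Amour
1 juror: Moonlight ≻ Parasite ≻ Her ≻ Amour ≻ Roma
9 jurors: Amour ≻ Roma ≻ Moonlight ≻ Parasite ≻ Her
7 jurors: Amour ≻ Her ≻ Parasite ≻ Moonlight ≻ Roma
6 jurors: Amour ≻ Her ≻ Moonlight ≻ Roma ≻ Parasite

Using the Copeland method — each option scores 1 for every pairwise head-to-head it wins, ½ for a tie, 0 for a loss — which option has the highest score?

Amour

Amour: beats Moonlight, Her, Roma, and Parasite → score 4.
Moonlight: beats Roma and Parasite; loses to Amour and Her → score 2.
Her: beats Moonlight, Roma, and Parasite; loses to Amour → score 3.
Roma: beats Parasite; loses to Amour, Moonlight, and Her → score 1.
Parasite: loses to Amour, Moonlight, Her, and Roma → score 0.
Amour has the best pairwise record.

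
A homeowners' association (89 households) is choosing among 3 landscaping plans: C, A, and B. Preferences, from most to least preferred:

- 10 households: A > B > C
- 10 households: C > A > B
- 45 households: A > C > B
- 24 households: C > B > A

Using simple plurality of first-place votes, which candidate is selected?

First-place votes: C 34, A 55, B 0.
A has the most first-place votes.

A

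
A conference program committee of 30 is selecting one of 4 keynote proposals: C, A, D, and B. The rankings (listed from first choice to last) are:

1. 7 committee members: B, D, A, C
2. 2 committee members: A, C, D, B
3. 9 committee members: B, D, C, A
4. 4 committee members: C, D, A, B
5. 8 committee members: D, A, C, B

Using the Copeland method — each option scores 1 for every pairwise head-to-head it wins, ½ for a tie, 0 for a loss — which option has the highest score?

C: loses to A, D, and B → score 0.
A: beats C; loses to D and B → score 1.
D: beats C and A; loses to B → score 2.
B: beats C, A, and D → score 3.
B has the best pairwise record.

B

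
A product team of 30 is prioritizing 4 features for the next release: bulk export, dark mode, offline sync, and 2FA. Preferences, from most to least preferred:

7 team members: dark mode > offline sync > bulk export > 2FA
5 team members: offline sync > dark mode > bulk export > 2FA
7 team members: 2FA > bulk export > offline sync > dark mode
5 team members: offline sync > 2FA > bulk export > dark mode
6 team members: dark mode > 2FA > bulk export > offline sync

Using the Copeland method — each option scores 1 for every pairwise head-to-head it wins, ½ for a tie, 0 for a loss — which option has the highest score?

offline sync

bulk export: loses to dark mode, offline sync, and 2FA → score 0.
dark mode: beats bulk export and 2FA; loses to offline sync → score 2.
offline sync: beats bulk export, dark mode, and 2FA → score 3.
2FA: beats bulk export; loses to dark mode and offline sync → score 1.
offline sync has the best pairwise record.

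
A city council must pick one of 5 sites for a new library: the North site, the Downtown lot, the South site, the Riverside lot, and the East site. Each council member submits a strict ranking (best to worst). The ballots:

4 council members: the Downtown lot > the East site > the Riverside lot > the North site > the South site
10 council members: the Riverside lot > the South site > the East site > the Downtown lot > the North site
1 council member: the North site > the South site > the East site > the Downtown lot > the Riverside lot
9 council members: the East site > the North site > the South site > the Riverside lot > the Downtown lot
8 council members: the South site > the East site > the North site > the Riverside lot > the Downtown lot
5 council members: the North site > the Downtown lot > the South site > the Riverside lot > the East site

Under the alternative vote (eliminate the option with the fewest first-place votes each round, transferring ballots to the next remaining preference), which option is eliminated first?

the Downtown lot

Round 1: the North site 6, the Downtown lot 4, the South site 8, the Riverside lot 10, the East site 9. Eliminate the Downtown lot.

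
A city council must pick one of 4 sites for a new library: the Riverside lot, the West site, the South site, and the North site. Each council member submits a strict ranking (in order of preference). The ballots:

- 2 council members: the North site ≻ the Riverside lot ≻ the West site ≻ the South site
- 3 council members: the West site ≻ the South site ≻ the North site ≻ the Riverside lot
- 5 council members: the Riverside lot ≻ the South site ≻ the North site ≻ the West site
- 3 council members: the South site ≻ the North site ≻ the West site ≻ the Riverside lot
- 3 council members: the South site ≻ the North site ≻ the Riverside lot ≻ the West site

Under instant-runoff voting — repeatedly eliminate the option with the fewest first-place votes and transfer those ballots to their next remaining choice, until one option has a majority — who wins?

the South site

Round 1: the Riverside lot 5, the West site 3, the South site 6, the North site 2. Eliminate the North site.
Round 2: the Riverside lot 7, the West site 3, the South site 6. Eliminate the West site.
Round 3: the Riverside lot 7, the South site 9. The South site has a majority.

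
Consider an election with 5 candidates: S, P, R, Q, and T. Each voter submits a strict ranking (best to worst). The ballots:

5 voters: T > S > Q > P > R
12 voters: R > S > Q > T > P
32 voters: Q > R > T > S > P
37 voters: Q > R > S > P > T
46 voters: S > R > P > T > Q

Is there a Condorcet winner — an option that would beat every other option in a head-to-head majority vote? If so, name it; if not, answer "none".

Q

Q vs S: 69–63 for Q.
Q vs P: 86–46 for Q.
Q vs R: 74–58 for Q.
Q vs T: 81–51 for Q.
Q beats every other option head-to-head.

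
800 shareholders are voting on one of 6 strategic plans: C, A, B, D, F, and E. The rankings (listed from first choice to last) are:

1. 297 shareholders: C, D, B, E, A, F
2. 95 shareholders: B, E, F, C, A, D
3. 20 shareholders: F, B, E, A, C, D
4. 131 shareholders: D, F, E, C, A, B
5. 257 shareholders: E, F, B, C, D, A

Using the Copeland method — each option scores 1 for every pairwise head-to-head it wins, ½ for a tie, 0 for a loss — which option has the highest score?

D

C: beats A, B, and D; loses to F and E → score 3.
A: loses to C, B, D, F, and E → score 0.
B: beats A and E; loses to C, D, and F → score 2.
D: beats A, B, F, and E; loses to C → score 4.
F: beats C, A, and B; loses to D and E → score 3.
E: beats C, A, and F; loses to B and D → score 3.
D has the best pairwise record.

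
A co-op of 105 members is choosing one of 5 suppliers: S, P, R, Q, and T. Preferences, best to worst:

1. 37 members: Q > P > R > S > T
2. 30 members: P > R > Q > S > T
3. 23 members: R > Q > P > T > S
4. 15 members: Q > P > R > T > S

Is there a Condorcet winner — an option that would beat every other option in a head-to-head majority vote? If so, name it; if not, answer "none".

none

Checking pairwise contests:
P beats S 105–0.
Q beats P 75–30.
P beats R 82–23.
R beats Q 53–52.
S beats T 67–38.
Every option loses at least one head-to-head, so there is no Condorcet winner.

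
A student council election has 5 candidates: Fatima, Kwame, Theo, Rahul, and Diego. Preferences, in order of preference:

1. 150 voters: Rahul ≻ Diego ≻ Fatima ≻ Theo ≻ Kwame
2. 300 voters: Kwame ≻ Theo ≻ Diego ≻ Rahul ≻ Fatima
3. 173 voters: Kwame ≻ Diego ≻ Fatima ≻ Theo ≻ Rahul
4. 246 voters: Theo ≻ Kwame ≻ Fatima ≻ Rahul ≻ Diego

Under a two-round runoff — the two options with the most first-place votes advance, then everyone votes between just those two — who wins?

Round 1 first-place votes: Fatima 0, Kwame 473, Theo 246, Rahul 150, Diego 0.
Kwame and Theo advance.
Runoff: Kwame is preferred to Theo by 473 voters; Theo by 396.
Kwame wins the runoff.

Kwame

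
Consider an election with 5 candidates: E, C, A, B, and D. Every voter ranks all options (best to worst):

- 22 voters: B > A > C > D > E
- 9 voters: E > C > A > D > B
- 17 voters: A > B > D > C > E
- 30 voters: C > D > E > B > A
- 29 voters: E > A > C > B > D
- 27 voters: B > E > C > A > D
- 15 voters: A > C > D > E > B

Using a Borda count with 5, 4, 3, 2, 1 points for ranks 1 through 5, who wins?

E: 22·1 + 9·5 + 17·1 + 30·3 + 29·5 + 27·4 + 15·2 = 457
C: 22·3 + 9·4 + 17·2 + 30·5 + 29·3 + 27·3 + 15·4 = 514
A: 22·4 + 9·3 + 17·5 + 30·1 + 29·4 + 27·2 + 15·5 = 475
B: 22·5 + 9·1 + 17·4 + 30·2 + 29·2 + 27·5 + 15·1 = 455
D: 22·2 + 9·2 + 17·3 + 30·4 + 29·1 + 27·1 + 15·3 = 334
C has the highest Borda score (514).

C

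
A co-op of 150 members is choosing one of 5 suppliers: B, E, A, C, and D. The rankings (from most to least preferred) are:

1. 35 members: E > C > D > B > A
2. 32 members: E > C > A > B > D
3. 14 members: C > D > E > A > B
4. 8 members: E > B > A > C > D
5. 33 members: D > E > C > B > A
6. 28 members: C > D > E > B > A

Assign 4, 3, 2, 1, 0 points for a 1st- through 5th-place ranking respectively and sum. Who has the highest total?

E

B: 35·1 + 32·1 + 14·0 + 8·3 + 33·1 + 28·1 = 152
E: 35·4 + 32·4 + 14·2 + 8·4 + 33·3 + 28·2 = 483
A: 35·0 + 32·2 + 14·1 + 8·2 + 33·0 + 28·0 = 94
C: 35·3 + 32·3 + 14·4 + 8·1 + 33·2 + 28·4 = 443
D: 35·2 + 32·0 + 14·3 + 8·0 + 33·4 + 28·3 = 328
E has the highest Borda score (483).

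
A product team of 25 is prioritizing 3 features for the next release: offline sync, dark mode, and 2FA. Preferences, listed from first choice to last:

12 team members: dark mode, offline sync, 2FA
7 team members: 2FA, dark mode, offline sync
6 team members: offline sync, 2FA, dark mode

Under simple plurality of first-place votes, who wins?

First-place votes: offline sync 6, dark mode 12, 2FA 7.
dark mode has the most first-place votes.

dark mode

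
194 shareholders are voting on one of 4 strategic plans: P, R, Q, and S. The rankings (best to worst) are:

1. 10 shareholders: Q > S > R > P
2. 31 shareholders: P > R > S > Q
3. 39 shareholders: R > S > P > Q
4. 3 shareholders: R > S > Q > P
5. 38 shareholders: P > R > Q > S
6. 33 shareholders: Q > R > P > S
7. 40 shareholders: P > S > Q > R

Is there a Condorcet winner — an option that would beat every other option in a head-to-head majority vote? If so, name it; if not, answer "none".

P vs R: 109–85 for P.
P vs Q: 148–46 for P.
P vs S: 142–52 for P.
P beats every other option head-to-head.

P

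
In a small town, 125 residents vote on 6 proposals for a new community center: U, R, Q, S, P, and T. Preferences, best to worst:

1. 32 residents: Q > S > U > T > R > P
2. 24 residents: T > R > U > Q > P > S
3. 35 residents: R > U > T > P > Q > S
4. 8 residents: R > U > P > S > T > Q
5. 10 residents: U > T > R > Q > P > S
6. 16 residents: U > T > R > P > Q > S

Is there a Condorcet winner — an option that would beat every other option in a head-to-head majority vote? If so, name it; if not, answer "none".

Checking pairwise contests:
R beats U 67–58.
T beats R 82–43.
U beats Q 93–32.
U beats S 93–32.
U beats P 125–0.
U beats T 101–24.
Every option loses at least one head-to-head, so there is no Condorcet winner.

none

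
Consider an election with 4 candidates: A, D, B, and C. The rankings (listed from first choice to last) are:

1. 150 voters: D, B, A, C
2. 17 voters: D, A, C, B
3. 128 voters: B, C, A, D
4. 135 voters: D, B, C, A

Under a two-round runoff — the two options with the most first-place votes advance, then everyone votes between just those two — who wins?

Round 1 first-place votes: A 0, D 302, B 128, C 0.
D and B advance.
Runoff: D is preferred to B by 302 voters; B by 128.
D wins the runoff.

D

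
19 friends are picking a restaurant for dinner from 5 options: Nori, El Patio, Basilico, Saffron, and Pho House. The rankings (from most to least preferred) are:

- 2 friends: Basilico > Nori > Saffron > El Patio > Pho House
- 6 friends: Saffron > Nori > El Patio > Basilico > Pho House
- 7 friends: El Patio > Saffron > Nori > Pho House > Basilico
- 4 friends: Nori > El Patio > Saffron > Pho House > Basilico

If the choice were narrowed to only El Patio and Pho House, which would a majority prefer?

Voters preferring El Patio to Pho House: 19; preferring Pho House to El Patio: 0.
El Patio wins the head-to-head.

El Patio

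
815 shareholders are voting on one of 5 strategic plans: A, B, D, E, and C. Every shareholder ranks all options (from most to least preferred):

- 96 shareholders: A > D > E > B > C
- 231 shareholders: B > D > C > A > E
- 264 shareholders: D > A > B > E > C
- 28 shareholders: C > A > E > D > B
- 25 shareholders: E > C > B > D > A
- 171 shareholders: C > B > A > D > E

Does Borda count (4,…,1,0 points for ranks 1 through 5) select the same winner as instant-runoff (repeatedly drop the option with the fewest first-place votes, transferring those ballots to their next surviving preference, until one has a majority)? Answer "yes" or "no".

Borda — scores: A 1833, B 2111, D 2261, E 612, C 1333. Winner: D.
Instant-runoff — R1 A 96, B 231, D 264, E 25, C 199 (E out); R2 A 96, B 231, D 264, C 224 (A out); R3 B 231, D 360, C 224 (C out); R4 B 427, D 388 (B winner). Winner: B.
The two methods disagree.

no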